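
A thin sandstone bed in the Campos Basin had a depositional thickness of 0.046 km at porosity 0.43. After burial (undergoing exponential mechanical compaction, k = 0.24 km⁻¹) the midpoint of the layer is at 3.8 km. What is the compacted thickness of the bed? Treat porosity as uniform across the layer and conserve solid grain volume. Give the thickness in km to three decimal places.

Porosity at 3.8 km: φ = 0.43·exp(−0.24×3.8) = 0.1727
Solid-volume conservation: h(1−φ) = h₀(1−φ₀) ⇒ h = h₀·(1−φ₀)/(1−φ)
h = 0.046 × (1 − 0.43)/(1 − 0.1727) = 0.046 × 0.6890 = 0.0317 km

0.032 km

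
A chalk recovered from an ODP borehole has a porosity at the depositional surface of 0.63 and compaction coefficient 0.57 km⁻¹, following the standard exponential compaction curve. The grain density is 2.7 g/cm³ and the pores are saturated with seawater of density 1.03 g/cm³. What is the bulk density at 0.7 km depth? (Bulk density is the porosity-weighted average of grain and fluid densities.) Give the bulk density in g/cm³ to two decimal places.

Porosity at depth: φ = 0.63·exp(−0.57×0.7) = 0.63×0.6710 = 0.4227
Bulk density: ρ_b = (1−φ)ρ_g + φ·ρ_f = 0.5773×2.7 + 0.4227×1.03
       = 1.559 + 0.435 = 1.994 g/cm³

1.99 g/cm³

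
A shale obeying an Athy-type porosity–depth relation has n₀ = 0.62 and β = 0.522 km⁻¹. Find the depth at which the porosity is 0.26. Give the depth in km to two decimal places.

1.66 km

Invert Athy's law: d = ln(n₀/n) / β
d = ln(0.62/0.26) / 0.522 = ln(2.385) / 0.522 = 0.8690 / 0.522 = 1.665 km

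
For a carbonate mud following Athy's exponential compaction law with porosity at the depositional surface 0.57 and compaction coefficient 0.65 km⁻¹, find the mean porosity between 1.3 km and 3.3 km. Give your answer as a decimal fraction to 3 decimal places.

⟨φ⟩ = (1/(Z₂−Z₁)) ∫ φ₀ e^(−βZ) dZ = φ₀·(e^(−β·Z₁) − e^(−β·Z₂)) / (β·(Z₂−Z₁))
e^(−0.65×1.3) = 0.4296; e^(−0.65×3.3) = 0.1171
⟨φ⟩ = 0.57 × (0.4296 − 0.1171) / (0.65 × 2) = 0.57 × 0.2404 = 0.1370

0.137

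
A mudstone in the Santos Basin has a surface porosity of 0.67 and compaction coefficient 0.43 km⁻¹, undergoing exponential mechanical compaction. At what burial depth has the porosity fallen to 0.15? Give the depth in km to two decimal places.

3.48 km

Invert Athy's law: Z = ln(φ₀/φ) / k
Z = ln(0.67/0.15) / 0.43 = ln(4.467) / 0.43 = 1.4966 / 0.43 = 3.481 km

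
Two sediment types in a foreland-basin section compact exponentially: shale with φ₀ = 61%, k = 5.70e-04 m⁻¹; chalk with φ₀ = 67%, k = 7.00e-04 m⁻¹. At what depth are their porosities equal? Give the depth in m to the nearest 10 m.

Working in km (1 km = 1000 m; k in km⁻¹ = k in m⁻¹ × 1000):
Set φ₀ₐ e^(−kₐz) = φ₀ᵦ e^(−kᵦz) ⇒ ln(φ₀ₐ/φ₀ᵦ) = (kₐ − kᵦ)·z
z = ln(0.61/0.67) / (0.57 − 0.7) = -0.0938 / -0.13 = 0.722 km

720 m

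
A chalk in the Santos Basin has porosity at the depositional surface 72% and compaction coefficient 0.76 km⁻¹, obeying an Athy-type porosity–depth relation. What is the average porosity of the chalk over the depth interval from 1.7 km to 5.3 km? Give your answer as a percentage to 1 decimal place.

6.8%

⟨φ⟩ = (1/(Z₂−Z₁)) ∫ φ₀ e^(−kZ) dZ = φ₀·(e^(−k·Z₁) − e^(−k·Z₂)) / (k·(Z₂−Z₁))
e^(−0.76×1.7) = 0.2747; e^(−0.76×5.3) = 0.0178
⟨φ⟩ = 0.72 × (0.2747 − 0.0178) / (0.76 × 3.6) = 0.72 × 0.0939 = 0.0676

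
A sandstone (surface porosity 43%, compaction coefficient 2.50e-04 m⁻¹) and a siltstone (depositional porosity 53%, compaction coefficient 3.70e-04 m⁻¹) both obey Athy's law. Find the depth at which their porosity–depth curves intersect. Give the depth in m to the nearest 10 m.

1740 m

Working in km (1 km = 1000 m; β in km⁻¹ = β in m⁻¹ × 1000):
Set phi₀ₐ e^(−βₐd) = phi₀ᵦ e^(−βᵦd) ⇒ ln(phi₀ₐ/phi₀ᵦ) = (βₐ − βᵦ)·d
d = ln(0.43/0.53) / (0.25 − 0.37) = -0.2091 / -0.12 = 1.742 km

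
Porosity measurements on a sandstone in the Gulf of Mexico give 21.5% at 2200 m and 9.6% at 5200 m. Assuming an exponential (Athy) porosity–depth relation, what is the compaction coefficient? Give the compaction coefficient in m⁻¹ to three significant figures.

Working in km (1 km = 1000 m; c in km⁻¹ = c in m⁻¹ × 1000):
Athy: φ(z) = φ₀ e^(−cz) ⇒ φ₁/φ₂ = e^{c(z₂−z₁)} ⇒ c = ln(φ₁/φ₂)/(z₂−z₁)
c = ln(0.215/0.096) / (5.2 − 2.2) = ln(2.24) / 3 = 0.8063 / 3 = 0.2688 km⁻¹

0.000269 m⁻¹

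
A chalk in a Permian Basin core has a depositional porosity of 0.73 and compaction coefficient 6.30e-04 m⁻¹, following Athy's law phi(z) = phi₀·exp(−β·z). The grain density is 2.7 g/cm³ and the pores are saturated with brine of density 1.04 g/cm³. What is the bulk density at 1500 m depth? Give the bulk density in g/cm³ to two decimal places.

Working in km (1 km = 1000 m; β in km⁻¹ = β in m⁻¹ × 1000):
Porosity at depth: phi = 0.73·exp(−0.63×1.5) = 0.73×0.3887 = 0.2837
Bulk density: ρ_b = (1−phi)ρ_g + phi·ρ_f = 0.7163×2.7 + 0.2837×1.04
       = 1.934 + 0.295 = 2.229 g/cm³

2.23 g/cm³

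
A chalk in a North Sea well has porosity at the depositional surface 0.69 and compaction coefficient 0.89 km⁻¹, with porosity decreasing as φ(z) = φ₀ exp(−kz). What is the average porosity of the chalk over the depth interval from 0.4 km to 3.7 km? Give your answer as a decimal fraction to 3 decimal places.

⟨φ⟩ = (1/(z₂−z₁)) ∫ φ₀ e^(−kz) dz = φ₀·(e^(−k·z₁) − e^(−k·z₂)) / (k·(z₂−z₁))
e^(−0.89×0.4) = 0.7005; e^(−0.89×3.7) = 0.0371
⟨φ⟩ = 0.69 × (0.7005 − 0.0371) / (0.89 × 3.3) = 0.69 × 0.2259 = 0.1558

0.156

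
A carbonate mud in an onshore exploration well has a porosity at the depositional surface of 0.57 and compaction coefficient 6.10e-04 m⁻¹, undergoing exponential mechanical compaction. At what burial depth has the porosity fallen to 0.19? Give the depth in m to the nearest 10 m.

1800 m

Working in km (1 km = 1000 m; c in km⁻¹ = c in m⁻¹ × 1000):
Invert Athy's law: z = ln(φ₀/φ) / c
z = ln(0.57/0.19) / 0.61 = ln(3) / 0.61 = 1.0986 / 0.61 = 1.801 km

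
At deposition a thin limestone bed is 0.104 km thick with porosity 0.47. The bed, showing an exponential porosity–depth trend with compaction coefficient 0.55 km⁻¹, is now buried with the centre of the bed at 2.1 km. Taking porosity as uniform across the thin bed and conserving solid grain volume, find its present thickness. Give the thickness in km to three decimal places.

Porosity at 2.1 km: phi = 0.47·exp(−0.55×2.1) = 0.1481
Solid-volume conservation: h(1−phi) = h₀(1−phi₀) ⇒ h = h₀·(1−phi₀)/(1−phi)
h = 0.104 × (1 − 0.47)/(1 − 0.1481) = 0.104 × 0.6221 = 0.0647 km

0.065 km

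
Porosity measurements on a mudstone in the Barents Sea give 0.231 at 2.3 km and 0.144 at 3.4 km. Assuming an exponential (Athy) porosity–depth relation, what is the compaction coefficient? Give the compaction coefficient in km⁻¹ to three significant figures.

0.430 km⁻¹

Athy: n(z) = n₀ e^(−βz) ⇒ n₁/n₂ = e^{β(z₂−z₁)} ⇒ β = ln(n₁/n₂)/(z₂−z₁)
β = ln(0.231/0.144) / (3.4 − 2.3) = ln(1.604) / 1.1 = 0.4726 / 1.1 = 0.4296 km⁻¹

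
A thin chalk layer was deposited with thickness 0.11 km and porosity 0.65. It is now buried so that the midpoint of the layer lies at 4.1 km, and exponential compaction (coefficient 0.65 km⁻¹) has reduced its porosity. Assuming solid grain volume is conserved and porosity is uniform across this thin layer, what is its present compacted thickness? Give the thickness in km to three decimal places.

Porosity at 4.1 km: n = 0.65·exp(−0.65×4.1) = 0.0452
Solid-volume conservation: h(1−n) = h₀(1−n₀) ⇒ h = h₀·(1−n₀)/(1−n)
h = 0.11 × (1 − 0.65)/(1 − 0.0452) = 0.11 × 0.3666 = 0.0403 km

0.040 km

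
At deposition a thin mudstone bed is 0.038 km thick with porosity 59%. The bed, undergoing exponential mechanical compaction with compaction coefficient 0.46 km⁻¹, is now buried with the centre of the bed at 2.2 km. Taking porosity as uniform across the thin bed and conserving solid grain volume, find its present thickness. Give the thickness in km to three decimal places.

0.020 km

Porosity at 2.2 km: phi = 0.59·exp(−0.46×2.2) = 0.2145
Solid-volume conservation: h(1−phi) = h₀(1−phi₀) ⇒ h = h₀·(1−phi₀)/(1−phi)
h = 0.038 × (1 − 0.59)/(1 − 0.2145) = 0.038 × 0.5219 = 0.0198 km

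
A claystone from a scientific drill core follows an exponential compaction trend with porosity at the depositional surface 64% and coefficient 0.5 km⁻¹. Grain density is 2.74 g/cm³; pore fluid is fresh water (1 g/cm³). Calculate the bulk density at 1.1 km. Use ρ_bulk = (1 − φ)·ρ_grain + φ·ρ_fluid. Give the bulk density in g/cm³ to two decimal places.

2.10 g/cm³

Porosity at depth: n = 0.64·exp(−0.5×1.1) = 0.64×0.5769 = 0.3692
Bulk density: ρ_b = (1−n)ρ_g + n·ρ_f = 0.6308×2.74 + 0.3692×1
       = 1.728 + 0.369 = 2.098 g/cm³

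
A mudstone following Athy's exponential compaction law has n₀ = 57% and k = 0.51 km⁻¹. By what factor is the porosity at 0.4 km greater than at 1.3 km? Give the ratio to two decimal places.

n(Z₁)/n(Z₂) = e^(−k·Z₁)/e^(−k·Z₂) = e^{k(Z₂−Z₁)}
= exp(0.51 × 0.9) = exp(0.459) = 1.5825

1.58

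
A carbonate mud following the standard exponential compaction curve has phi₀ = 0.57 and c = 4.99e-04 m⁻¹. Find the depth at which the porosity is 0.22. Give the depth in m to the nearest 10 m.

Working in km (1 km = 1000 m; c in km⁻¹ = c in m⁻¹ × 1000):
Invert Athy's law: z = ln(phi₀/phi) / c
z = ln(0.57/0.22) / 0.499 = ln(2.591) / 0.499 = 0.9520 / 0.499 = 1.908 km

1910 m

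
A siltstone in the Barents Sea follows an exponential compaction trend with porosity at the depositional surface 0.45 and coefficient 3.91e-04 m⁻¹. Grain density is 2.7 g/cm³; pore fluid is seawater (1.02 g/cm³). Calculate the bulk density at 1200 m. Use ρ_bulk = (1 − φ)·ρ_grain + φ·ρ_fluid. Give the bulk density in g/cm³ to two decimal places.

Working in km (1 km = 1000 m; k in km⁻¹ = k in m⁻¹ × 1000):
Porosity at depth: φ = 0.45·exp(−0.391×1.2) = 0.45×0.6255 = 0.2815
Bulk density: ρ_b = (1−φ)ρ_g + φ·ρ_f = 0.7185×2.7 + 0.2815×1.02
       = 1.940 + 0.287 = 2.227 g/cm³

2.23 g/cm³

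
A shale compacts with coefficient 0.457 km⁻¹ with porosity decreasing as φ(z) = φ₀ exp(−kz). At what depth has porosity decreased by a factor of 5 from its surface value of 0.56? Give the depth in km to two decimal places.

φ/φ₀ = 1/5 ⇒ exp(−k·z) = 1/5 ⇒ z = ln(5) / k
z = 1.6094 / 0.457 = 3.522 km

3.52 km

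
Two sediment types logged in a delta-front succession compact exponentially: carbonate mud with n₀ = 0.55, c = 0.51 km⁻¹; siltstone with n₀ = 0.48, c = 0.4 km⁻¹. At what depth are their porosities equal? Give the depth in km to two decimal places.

Set n₀ₐ e^(−cₐd) = n₀ᵦ e^(−cᵦd) ⇒ ln(n₀ₐ/n₀ᵦ) = (cₐ − cᵦ)·d
d = ln(0.55/0.48) / (0.51 − 0.4) = 0.1361 / 0.11 = 1.238 km

1.24 km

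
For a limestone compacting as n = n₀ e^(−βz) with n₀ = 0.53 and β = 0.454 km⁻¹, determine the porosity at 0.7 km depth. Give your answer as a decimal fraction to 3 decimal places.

0.386

n = n₀·exp(−β·z) = 0.53 × exp(−0.454 × 0.7) = 0.53 × exp(−0.3178)
  = 0.53 × 0.7277 = 0.3857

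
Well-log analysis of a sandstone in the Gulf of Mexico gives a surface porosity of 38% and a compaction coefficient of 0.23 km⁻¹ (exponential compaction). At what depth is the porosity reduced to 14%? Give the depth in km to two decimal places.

4.34 km

Invert Athy's law: d = ln(φ₀/φ) / c
d = ln(0.38/0.14) / 0.23 = ln(2.714) / 0.23 = 0.9985 / 0.23 = 4.341 km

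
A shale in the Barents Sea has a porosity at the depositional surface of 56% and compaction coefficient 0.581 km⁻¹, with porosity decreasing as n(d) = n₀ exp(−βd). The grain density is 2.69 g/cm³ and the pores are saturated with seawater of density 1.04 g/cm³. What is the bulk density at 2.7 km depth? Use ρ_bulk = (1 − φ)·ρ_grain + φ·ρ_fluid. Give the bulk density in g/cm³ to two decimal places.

2.50 g/cm³

Porosity at depth: n = 0.56·exp(−0.581×2.7) = 0.56×0.2083 = 0.1167
Bulk density: ρ_b = (1−n)ρ_g + n·ρ_f = 0.8833×2.69 + 0.1167×1.04
       = 2.376 + 0.121 = 2.498 g/cm³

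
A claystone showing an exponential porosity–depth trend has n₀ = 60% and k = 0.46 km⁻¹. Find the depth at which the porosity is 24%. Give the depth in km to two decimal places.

1.99 km

Invert Athy's law: d = ln(n₀/n) / k
d = ln(0.6/0.24) / 0.46 = ln(2.5) / 0.46 = 0.9163 / 0.46 = 1.992 km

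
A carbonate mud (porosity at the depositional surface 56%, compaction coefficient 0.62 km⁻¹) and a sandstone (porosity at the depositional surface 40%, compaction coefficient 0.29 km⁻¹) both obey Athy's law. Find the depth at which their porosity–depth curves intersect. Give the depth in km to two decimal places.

Set φ₀ₐ e^(−βₐZ) = φ₀ᵦ e^(−βᵦZ) ⇒ ln(φ₀ₐ/φ₀ᵦ) = (βₐ − βᵦ)·Z
Z = ln(0.56/0.4) / (0.62 − 0.29) = 0.3365 / 0.33 = 1.020 km

1.02 km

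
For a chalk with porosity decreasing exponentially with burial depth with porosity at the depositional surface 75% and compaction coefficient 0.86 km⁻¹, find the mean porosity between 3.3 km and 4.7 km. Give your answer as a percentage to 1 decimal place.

⟨φ⟩ = (1/(d₂−d₁)) ∫ φ₀ e^(−βd) dd = φ₀·(e^(−β·d₁) − e^(−β·d₂)) / (β·(d₂−d₁))
e^(−0.86×3.3) = 0.0585; e^(−0.86×4.7) = 0.0176
⟨φ⟩ = 0.75 × (0.0585 − 0.0176) / (0.86 × 1.4) = 0.75 × 0.0340 = 0.0255

2.6%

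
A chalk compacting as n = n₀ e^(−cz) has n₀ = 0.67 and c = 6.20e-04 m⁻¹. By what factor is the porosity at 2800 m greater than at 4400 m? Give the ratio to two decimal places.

2.70

Working in km (1 km = 1000 m; c in km⁻¹ = c in m⁻¹ × 1000):
n(z₁)/n(z₂) = e^(−c·z₁)/e^(−c·z₂) = e^{c(z₂−z₁)}
= exp(0.62 × 1.6) = exp(0.992) = 2.6966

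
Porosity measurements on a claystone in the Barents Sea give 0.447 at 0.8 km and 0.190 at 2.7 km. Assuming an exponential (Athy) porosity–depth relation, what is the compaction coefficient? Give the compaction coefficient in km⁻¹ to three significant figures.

0.450 km⁻¹

Athy: n(z) = n₀ e^(−kz) ⇒ n₁/n₂ = e^{k(z₂−z₁)} ⇒ k = ln(n₁/n₂)/(z₂−z₁)
k = ln(0.447/0.19) / (2.7 − 0.8) = ln(2.353) / 1.9 = 0.8555 / 1.9 = 0.4503 km⁻¹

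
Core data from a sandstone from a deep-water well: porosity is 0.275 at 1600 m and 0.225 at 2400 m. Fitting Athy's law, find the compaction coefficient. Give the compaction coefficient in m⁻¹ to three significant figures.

Working in km (1 km = 1000 m; c in km⁻¹ = c in m⁻¹ × 1000):
Athy: φ(d) = φ₀ e^(−cd) ⇒ φ₁/φ₂ = e^{c(d₂−d₁)} ⇒ c = ln(φ₁/φ₂)/(d₂−d₁)
c = ln(0.275/0.225) / (2.4 − 1.6) = ln(1.222) / 0.8 = 0.2007 / 0.8 = 0.2508 km⁻¹

0.000251 m⁻¹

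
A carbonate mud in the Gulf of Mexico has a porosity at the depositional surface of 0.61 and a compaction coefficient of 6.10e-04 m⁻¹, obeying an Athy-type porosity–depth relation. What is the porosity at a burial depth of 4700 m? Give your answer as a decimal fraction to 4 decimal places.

Working in km (1 km = 1000 m; k in km⁻¹ = k in m⁻¹ × 1000):
phi = phi₀·exp(−k·Z) = 0.61 × exp(−0.61 × 4.7) = 0.61 × exp(−2.867)
  = 0.61 × 0.0569 = 0.0347

0.0347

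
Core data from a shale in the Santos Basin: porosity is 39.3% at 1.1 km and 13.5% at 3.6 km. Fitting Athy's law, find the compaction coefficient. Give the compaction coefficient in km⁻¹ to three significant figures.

Athy: phi(d) = phi₀ e^(−kd) ⇒ phi₁/phi₂ = e^{k(d₂−d₁)} ⇒ k = ln(phi₁/phi₂)/(d₂−d₁)
k = ln(0.393/0.135) / (3.6 − 1.1) = ln(2.911) / 2.5 = 1.0685 / 2.5 = 0.4274 km⁻¹

0.427 km⁻¹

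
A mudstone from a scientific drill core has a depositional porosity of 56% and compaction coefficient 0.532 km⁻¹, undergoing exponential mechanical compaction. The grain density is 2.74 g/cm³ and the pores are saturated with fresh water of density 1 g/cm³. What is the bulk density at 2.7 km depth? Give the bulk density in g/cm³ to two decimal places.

Porosity at depth: n = 0.56·exp(−0.532×2.7) = 0.56×0.2378 = 0.1332
Bulk density: ρ_b = (1−n)ρ_g + n·ρ_f = 0.8668×2.74 + 0.1332×1
       = 2.375 + 0.133 = 2.508 g/cm³

2.51 g/cm³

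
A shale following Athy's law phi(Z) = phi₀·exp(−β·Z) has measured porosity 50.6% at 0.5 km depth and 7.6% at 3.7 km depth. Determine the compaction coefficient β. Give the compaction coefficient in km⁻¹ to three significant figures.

Athy: phi(Z) = phi₀ e^(−βZ) ⇒ phi₁/phi₂ = e^{β(Z₂−Z₁)} ⇒ β = ln(phi₁/phi₂)/(Z₂−Z₁)
β = ln(0.506/0.076) / (3.7 − 0.5) = ln(6.658) / 3.2 = 1.8958 / 3.2 = 0.5924 km⁻¹

0.592 km⁻¹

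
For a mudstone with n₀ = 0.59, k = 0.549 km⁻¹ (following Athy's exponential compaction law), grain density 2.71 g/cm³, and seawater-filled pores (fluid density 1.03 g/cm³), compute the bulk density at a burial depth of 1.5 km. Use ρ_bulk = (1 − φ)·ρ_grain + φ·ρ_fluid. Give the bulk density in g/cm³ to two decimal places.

Porosity at depth: n = 0.59·exp(−0.549×1.5) = 0.59×0.4389 = 0.2589
Bulk density: ρ_b = (1−n)ρ_g + n·ρ_f = 0.7411×2.71 + 0.2589×1.03
       = 2.008 + 0.267 = 2.275 g/cm³

2.27 g/cm³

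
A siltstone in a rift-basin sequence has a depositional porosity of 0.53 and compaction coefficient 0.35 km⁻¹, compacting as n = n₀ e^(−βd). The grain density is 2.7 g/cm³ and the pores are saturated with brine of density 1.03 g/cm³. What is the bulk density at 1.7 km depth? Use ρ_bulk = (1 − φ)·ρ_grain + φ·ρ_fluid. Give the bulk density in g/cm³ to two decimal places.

Porosity at depth: n = 0.53·exp(−0.35×1.7) = 0.53×0.5516 = 0.2923
Bulk density: ρ_b = (1−n)ρ_g + n·ρ_f = 0.7077×2.7 + 0.2923×1.03
       = 1.911 + 0.301 = 2.212 g/cm³

2.21 g/cm³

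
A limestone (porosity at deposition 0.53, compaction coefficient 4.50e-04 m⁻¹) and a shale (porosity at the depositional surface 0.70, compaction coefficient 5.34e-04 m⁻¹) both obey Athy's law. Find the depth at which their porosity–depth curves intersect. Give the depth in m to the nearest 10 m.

3310 m

Working in km (1 km = 1000 m; c in km⁻¹ = c in m⁻¹ × 1000):
Set n₀ₐ e^(−cₐZ) = n₀ᵦ e^(−cᵦZ) ⇒ ln(n₀ₐ/n₀ᵦ) = (cₐ − cᵦ)·Z
Z = ln(0.53/0.7) / (0.45 − 0.534) = -0.2782 / -0.084 = 3.312 km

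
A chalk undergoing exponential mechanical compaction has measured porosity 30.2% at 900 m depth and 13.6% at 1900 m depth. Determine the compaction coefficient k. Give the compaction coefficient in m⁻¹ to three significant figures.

Working in km (1 km = 1000 m; k in km⁻¹ = k in m⁻¹ × 1000):
Athy: phi(Z) = phi₀ e^(−kZ) ⇒ phi₁/phi₂ = e^{k(Z₂−Z₁)} ⇒ k = ln(phi₁/phi₂)/(Z₂−Z₁)
k = ln(0.302/0.136) / (1.9 − 0.9) = ln(2.221) / 1 = 0.7978 / 1 = 0.7978 km⁻¹

0.000798 m⁻¹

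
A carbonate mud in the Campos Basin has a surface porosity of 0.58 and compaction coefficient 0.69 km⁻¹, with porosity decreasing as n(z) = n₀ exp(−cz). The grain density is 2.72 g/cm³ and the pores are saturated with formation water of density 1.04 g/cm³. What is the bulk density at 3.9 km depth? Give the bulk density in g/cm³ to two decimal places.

2.65 g/cm³

Porosity at depth: n = 0.58·exp(−0.69×3.9) = 0.58×0.0678 = 0.0393
Bulk density: ρ_b = (1−n)ρ_g + n·ρ_f = 0.9607×2.72 + 0.0393×1.04
       = 2.613 + 0.041 = 2.654 g/cm³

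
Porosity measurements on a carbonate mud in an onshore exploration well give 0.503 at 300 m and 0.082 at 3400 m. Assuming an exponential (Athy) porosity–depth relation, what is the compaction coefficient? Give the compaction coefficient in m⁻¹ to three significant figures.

Working in km (1 km = 1000 m; β in km⁻¹ = β in m⁻¹ × 1000):
Athy: phi(z) = phi₀ e^(−βz) ⇒ phi₁/phi₂ = e^{β(z₂−z₁)} ⇒ β = ln(phi₁/phi₂)/(z₂−z₁)
β = ln(0.503/0.082) / (3.4 − 0.3) = ln(6.134) / 3.1 = 1.8139 / 3.1 = 0.5851 km⁻¹

0.000585 m⁻¹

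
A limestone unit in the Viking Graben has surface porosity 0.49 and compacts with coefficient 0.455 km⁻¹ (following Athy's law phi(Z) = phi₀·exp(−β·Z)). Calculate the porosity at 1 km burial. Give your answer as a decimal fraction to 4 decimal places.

0.3109

phi = phi₀·exp(−β·Z) = 0.49 × exp(−0.455 × 1) = 0.49 × exp(−0.455)
  = 0.49 × 0.6344 = 0.3109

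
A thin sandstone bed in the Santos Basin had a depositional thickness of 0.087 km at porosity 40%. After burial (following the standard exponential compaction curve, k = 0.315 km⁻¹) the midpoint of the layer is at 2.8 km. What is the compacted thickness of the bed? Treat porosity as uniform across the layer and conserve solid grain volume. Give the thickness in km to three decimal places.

Porosity at 2.8 km: n = 0.4·exp(−0.315×2.8) = 0.1656
Solid-volume conservation: h(1−n) = h₀(1−n₀) ⇒ h = h₀·(1−n₀)/(1−n)
h = 0.087 × (1 − 0.4)/(1 − 0.1656) = 0.087 × 0.7191 = 0.0626 km

0.063 km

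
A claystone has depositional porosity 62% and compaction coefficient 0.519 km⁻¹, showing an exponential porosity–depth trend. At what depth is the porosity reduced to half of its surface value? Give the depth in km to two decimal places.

n/n₀ = 1/2 ⇒ exp(−c·z) = 1/2 ⇒ z = ln(2) / c
z = 0.6931 / 0.519 = 1.336 km

1.34 km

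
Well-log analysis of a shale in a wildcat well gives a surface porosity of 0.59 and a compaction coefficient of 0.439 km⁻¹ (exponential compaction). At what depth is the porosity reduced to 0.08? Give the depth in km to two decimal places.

4.55 km

Invert Athy's law: d = ln(n₀/n) / k
d = ln(0.59/0.08) / 0.439 = ln(7.375) / 0.439 = 1.9981 / 0.439 = 4.551 km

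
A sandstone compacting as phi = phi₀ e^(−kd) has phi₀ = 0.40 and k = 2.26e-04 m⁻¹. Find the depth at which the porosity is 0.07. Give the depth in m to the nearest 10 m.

7710 m

Working in km (1 km = 1000 m; k in km⁻¹ = k in m⁻¹ × 1000):
Invert Athy's law: d = ln(phi₀/phi) / k
d = ln(0.4/0.07) / 0.226 = ln(5.714) / 0.226 = 1.7430 / 0.226 = 7.712 km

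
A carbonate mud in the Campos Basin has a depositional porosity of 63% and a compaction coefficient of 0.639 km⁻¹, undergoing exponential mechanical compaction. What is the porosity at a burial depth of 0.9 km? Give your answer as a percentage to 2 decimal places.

35.45%

φ = φ₀·exp(−β·Z) = 0.63 × exp(−0.639 × 0.9) = 0.63 × exp(−0.5751)
  = 0.63 × 0.5626 = 0.3545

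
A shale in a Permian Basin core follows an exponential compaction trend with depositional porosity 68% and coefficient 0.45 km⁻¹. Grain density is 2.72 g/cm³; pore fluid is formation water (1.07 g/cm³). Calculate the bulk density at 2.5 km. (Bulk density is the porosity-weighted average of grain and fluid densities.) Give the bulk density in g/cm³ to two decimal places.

2.36 g/cm³

Porosity at depth: phi = 0.68·exp(−0.45×2.5) = 0.68×0.3247 = 0.2208
Bulk density: ρ_b = (1−phi)ρ_g + phi·ρ_f = 0.7792×2.72 + 0.2208×1.07
       = 2.120 + 0.236 = 2.356 g/cm³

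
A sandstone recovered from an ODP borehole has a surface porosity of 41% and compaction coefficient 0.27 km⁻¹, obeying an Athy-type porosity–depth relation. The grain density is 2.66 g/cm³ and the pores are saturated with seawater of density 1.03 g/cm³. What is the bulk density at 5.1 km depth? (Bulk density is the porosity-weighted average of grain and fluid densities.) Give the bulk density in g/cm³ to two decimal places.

Porosity at depth: phi = 0.41·exp(−0.27×5.1) = 0.41×0.2523 = 0.1035
Bulk density: ρ_b = (1−phi)ρ_g + phi·ρ_f = 0.8965×2.66 + 0.1035×1.03
       = 2.385 + 0.107 = 2.491 g/cm³

2.49 g/cm³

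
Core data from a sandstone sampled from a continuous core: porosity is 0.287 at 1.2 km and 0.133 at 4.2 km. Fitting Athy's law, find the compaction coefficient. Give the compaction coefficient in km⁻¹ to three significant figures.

0.256 km⁻¹

Athy: phi(z) = phi₀ e^(−kz) ⇒ phi₁/phi₂ = e^{k(z₂−z₁)} ⇒ k = ln(phi₁/phi₂)/(z₂−z₁)
k = ln(0.287/0.133) / (4.2 − 1.2) = ln(2.158) / 3 = 0.7691 / 3 = 0.2564 km⁻¹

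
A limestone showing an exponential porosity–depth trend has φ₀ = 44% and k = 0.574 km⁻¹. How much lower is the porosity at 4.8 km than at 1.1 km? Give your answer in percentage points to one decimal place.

φ(1.1) = 0.44·e^(−0.574×1.1) = 0.2340
φ(4.8) = 0.44·e^(−0.574×4.8) = 0.0280
Δφ = 0.2340 − 0.0280 = 0.2060

20.6 percentage points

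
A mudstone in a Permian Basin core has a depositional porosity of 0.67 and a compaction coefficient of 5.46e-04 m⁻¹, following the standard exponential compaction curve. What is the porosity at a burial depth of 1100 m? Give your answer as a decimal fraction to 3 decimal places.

0.367

Working in km (1 km = 1000 m; c in km⁻¹ = c in m⁻¹ × 1000):
n = n₀·exp(−c·Z) = 0.67 × exp(−0.546 × 1.1) = 0.67 × exp(−0.6006)
  = 0.67 × 0.5485 = 0.3675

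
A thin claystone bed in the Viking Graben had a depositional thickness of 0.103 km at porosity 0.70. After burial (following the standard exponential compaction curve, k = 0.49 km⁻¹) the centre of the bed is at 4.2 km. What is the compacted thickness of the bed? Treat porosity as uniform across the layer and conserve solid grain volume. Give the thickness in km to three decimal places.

0.034 km

Porosity at 4.2 km: n = 0.7·exp(−0.49×4.2) = 0.0894
Solid-volume conservation: h(1−n) = h₀(1−n₀) ⇒ h = h₀·(1−n₀)/(1−n)
h = 0.103 × (1 − 0.7)/(1 − 0.0894) = 0.103 × 0.3295 = 0.0339 km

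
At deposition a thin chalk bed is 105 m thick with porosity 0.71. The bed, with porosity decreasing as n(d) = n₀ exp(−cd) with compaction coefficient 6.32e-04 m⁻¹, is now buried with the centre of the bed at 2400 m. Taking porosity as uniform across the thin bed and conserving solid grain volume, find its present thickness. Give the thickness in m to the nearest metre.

36 m

Working in km (1 km = 1000 m; c in km⁻¹ = c in m⁻¹ × 1000):
Porosity at 2.4 km: n = 0.71·exp(−0.632×2.4) = 0.1558
Solid-volume conservation: h(1−n) = h₀(1−n₀) ⇒ h = h₀·(1−n₀)/(1−n)
h = 0.105 × (1 − 0.71)/(1 − 0.1558) = 0.105 × 0.3435 = 0.0361 km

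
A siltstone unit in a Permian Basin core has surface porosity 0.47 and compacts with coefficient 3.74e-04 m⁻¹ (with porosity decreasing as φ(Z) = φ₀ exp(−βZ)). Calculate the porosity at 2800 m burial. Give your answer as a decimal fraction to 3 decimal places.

0.165

Working in km (1 km = 1000 m; β in km⁻¹ = β in m⁻¹ × 1000):
φ = φ₀·exp(−β·Z) = 0.47 × exp(−0.374 × 2.8) = 0.47 × exp(−1.047)
  = 0.47 × 0.3509 = 0.1649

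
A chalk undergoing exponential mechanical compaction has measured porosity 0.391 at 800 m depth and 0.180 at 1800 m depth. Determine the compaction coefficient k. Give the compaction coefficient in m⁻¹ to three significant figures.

Working in km (1 km = 1000 m; k in km⁻¹ = k in m⁻¹ × 1000):
Athy: n(d) = n₀ e^(−kd) ⇒ n₁/n₂ = e^{k(d₂−d₁)} ⇒ k = ln(n₁/n₂)/(d₂−d₁)
k = ln(0.391/0.18) / (1.8 − 0.8) = ln(2.172) / 1 = 0.7758 / 1 = 0.7758 km⁻¹

0.000776 m⁻¹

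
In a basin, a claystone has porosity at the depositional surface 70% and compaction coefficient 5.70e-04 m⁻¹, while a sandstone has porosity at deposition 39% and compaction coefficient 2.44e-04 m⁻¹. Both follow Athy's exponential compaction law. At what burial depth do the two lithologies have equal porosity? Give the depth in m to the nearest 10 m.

1790 m

Working in km (1 km = 1000 m; k in km⁻¹ = k in m⁻¹ × 1000):
Set phi₀ₐ e^(−kₐZ) = phi₀ᵦ e^(−kᵦZ) ⇒ ln(phi₀ₐ/phi₀ᵦ) = (kₐ − kᵦ)·Z
Z = ln(0.7/0.39) / (0.57 − 0.244) = 0.5849 / 0.326 = 1.794 km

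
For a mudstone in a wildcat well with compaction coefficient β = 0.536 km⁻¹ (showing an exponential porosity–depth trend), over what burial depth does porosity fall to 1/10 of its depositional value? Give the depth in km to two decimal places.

φ/φ₀ = 1/10 ⇒ exp(−β·z) = 1/10 ⇒ z = ln(10) / β
z = 2.3026 / 0.536 = 4.296 km

4.30 km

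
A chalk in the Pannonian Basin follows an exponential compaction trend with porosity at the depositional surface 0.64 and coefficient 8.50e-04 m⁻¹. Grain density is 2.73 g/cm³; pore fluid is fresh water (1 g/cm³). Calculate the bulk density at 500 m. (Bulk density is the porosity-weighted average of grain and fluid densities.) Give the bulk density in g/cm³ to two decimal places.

Working in km (1 km = 1000 m; c in km⁻¹ = c in m⁻¹ × 1000):
Porosity at depth: n = 0.64·exp(−0.85×0.5) = 0.64×0.6538 = 0.4184
Bulk density: ρ_b = (1−n)ρ_g + n·ρ_f = 0.5816×2.73 + 0.4184×1
       = 1.588 + 0.418 = 2.006 g/cm³

2.01 g/cm³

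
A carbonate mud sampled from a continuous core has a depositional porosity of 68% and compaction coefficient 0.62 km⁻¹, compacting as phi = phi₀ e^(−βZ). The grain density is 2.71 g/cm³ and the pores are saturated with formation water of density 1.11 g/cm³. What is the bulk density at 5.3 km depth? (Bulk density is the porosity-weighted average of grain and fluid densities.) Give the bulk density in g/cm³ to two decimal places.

2.67 g/cm³

Porosity at depth: phi = 0.68·exp(−0.62×5.3) = 0.68×0.0374 = 0.0254
Bulk density: ρ_b = (1−phi)ρ_g + phi·ρ_f = 0.9746×2.71 + 0.0254×1.11
       = 2.641 + 0.028 = 2.669 g/cm³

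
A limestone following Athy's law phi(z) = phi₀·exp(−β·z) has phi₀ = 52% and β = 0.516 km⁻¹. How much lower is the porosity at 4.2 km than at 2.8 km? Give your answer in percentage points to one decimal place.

phi(2.8) = 0.52·e^(−0.516×2.8) = 0.1226
phi(4.2) = 0.52·e^(−0.516×4.2) = 0.0595
Δphi = 0.1226 − 0.0595 = 0.0631

6.3 percentage points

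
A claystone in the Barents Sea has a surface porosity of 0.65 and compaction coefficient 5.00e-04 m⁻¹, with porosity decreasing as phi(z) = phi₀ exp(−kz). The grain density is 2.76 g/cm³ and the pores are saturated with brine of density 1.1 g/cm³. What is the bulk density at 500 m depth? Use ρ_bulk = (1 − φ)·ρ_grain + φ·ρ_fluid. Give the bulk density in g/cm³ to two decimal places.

1.92 g/cm³

Working in km (1 km = 1000 m; k in km⁻¹ = k in m⁻¹ × 1000):
Porosity at depth: phi = 0.65·exp(−0.5×0.5) = 0.65×0.7788 = 0.5062
Bulk density: ρ_b = (1−phi)ρ_g + phi·ρ_f = 0.4938×2.76 + 0.5062×1.1
       = 1.363 + 0.557 = 1.920 g/cm³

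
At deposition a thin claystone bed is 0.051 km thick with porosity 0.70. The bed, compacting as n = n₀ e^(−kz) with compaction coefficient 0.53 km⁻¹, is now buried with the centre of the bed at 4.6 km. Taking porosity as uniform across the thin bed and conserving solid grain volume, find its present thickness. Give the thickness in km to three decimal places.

0.016 km

Porosity at 4.6 km: n = 0.7·exp(−0.53×4.6) = 0.0611
Solid-volume conservation: h(1−n) = h₀(1−n₀) ⇒ h = h₀·(1−n₀)/(1−n)
h = 0.051 × (1 − 0.7)/(1 − 0.0611) = 0.051 × 0.3195 = 0.0163 km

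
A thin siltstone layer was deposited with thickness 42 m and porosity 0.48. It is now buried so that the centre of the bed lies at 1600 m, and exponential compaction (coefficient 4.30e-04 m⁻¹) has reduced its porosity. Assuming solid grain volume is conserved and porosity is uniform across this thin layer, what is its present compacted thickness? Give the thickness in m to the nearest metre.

Working in km (1 km = 1000 m; β in km⁻¹ = β in m⁻¹ × 1000):
Porosity at 1.6 km: n = 0.48·exp(−0.43×1.6) = 0.2412
Solid-volume conservation: h(1−n) = h₀(1−n₀) ⇒ h = h₀·(1−n₀)/(1−n)
h = 0.042 × (1 − 0.48)/(1 − 0.2412) = 0.042 × 0.6853 = 0.0288 km

29 m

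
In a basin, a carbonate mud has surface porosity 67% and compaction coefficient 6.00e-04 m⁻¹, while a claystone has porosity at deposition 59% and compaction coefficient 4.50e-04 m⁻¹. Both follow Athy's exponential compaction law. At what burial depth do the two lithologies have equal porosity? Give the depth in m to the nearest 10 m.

Working in km (1 km = 1000 m; c in km⁻¹ = c in m⁻¹ × 1000):
Set phi₀ₐ e^(−cₐd) = phi₀ᵦ e^(−cᵦd) ⇒ ln(phi₀ₐ/phi₀ᵦ) = (cₐ − cᵦ)·d
d = ln(0.67/0.59) / (0.6 − 0.45) = 0.1272 / 0.15 = 0.848 km

850 m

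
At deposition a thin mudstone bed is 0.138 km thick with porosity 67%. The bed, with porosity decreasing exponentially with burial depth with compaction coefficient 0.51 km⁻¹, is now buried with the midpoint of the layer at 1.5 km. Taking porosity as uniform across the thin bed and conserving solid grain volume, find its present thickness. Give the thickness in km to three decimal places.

Porosity at 1.5 km: n = 0.67·exp(−0.51×1.5) = 0.3118
Solid-volume conservation: h(1−n) = h₀(1−n₀) ⇒ h = h₀·(1−n₀)/(1−n)
h = 0.138 × (1 − 0.67)/(1 − 0.3118) = 0.138 × 0.4795 = 0.0662 km

0.066 km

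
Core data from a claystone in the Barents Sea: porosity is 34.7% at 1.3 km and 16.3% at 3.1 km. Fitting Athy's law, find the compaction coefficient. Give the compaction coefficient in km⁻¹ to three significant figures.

0.420 km⁻¹

Athy: phi(z) = phi₀ e^(−kz) ⇒ phi₁/phi₂ = e^{k(z₂−z₁)} ⇒ k = ln(phi₁/phi₂)/(z₂−z₁)
k = ln(0.347/0.163) / (3.1 − 1.3) = ln(2.129) / 1.8 = 0.7556 / 1.8 = 0.4198 km⁻¹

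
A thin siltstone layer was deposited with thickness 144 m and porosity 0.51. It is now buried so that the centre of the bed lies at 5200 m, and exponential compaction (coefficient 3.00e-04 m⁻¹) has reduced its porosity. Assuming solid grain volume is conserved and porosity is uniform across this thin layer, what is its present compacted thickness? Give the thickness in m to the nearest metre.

Working in km (1 km = 1000 m; c in km⁻¹ = c in m⁻¹ × 1000):
Porosity at 5.2 km: n = 0.51·exp(−0.3×5.2) = 0.1072
Solid-volume conservation: h(1−n) = h₀(1−n₀) ⇒ h = h₀·(1−n₀)/(1−n)
h = 0.144 × (1 − 0.51)/(1 − 0.1072) = 0.144 × 0.5488 = 0.0790 km

79 m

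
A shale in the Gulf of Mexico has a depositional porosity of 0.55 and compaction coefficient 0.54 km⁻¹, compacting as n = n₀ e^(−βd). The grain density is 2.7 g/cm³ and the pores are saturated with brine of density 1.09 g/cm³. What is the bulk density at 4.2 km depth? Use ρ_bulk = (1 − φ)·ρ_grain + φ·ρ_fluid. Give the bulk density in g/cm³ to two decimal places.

Porosity at depth: n = 0.55·exp(−0.54×4.2) = 0.55×0.1035 = 0.0569
Bulk density: ρ_b = (1−n)ρ_g + n·ρ_f = 0.9431×2.7 + 0.0569×1.09
       = 2.546 + 0.062 = 2.608 g/cm³

2.61 g/cm³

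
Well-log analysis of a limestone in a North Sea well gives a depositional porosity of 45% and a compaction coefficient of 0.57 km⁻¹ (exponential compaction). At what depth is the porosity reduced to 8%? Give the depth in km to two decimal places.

3.03 km

Invert Athy's law: d = ln(n₀/n) / c
d = ln(0.45/0.08) / 0.57 = ln(5.625) / 0.57 = 1.7272 / 0.57 = 3.030 km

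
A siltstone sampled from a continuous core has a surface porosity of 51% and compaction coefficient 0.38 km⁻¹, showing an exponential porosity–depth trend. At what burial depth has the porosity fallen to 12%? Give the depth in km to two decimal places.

3.81 km

Invert Athy's law: d = ln(n₀/n) / β
d = ln(0.51/0.12) / 0.38 = ln(4.25) / 0.38 = 1.4469 / 0.38 = 3.808 km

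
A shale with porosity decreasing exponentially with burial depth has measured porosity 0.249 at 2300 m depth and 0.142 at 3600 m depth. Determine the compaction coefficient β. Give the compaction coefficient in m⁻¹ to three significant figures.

0.000432 m⁻¹

Working in km (1 km = 1000 m; β in km⁻¹ = β in m⁻¹ × 1000):
Athy: phi(d) = phi₀ e^(−βd) ⇒ phi₁/phi₂ = e^{β(d₂−d₁)} ⇒ β = ln(phi₁/phi₂)/(d₂−d₁)
β = ln(0.249/0.142) / (3.6 − 2.3) = ln(1.754) / 1.3 = 0.5616 / 1.3 = 0.432 km⁻¹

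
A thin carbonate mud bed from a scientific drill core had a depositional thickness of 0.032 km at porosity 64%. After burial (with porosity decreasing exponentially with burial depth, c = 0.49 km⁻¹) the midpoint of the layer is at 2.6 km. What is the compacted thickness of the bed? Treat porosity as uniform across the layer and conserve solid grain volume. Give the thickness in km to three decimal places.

Porosity at 2.6 km: phi = 0.64·exp(−0.49×2.6) = 0.1790
Solid-volume conservation: h(1−phi) = h₀(1−phi₀) ⇒ h = h₀·(1−phi₀)/(1−phi)
h = 0.032 × (1 − 0.64)/(1 − 0.1790) = 0.032 × 0.4385 = 0.0140 km

0.014 km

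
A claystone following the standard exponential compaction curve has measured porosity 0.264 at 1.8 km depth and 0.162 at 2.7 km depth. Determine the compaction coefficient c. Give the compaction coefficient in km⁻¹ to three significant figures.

0.543 km⁻¹

Athy: φ(d) = φ₀ e^(−cd) ⇒ φ₁/φ₂ = e^{c(d₂−d₁)} ⇒ c = ln(φ₁/φ₂)/(d₂−d₁)
c = ln(0.264/0.162) / (2.7 − 1.8) = ln(1.63) / 0.9 = 0.4884 / 0.9 = 0.5426 km⁻¹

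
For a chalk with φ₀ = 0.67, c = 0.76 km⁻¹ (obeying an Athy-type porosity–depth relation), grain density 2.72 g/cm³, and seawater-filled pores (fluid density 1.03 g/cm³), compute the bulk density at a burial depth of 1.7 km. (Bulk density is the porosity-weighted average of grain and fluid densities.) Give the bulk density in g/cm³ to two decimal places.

2.41 g/cm³

Porosity at depth: φ = 0.67·exp(−0.76×1.7) = 0.67×0.2747 = 0.1841
Bulk density: ρ_b = (1−φ)ρ_g + φ·ρ_f = 0.8159×2.72 + 0.1841×1.03
       = 2.219 + 0.190 = 2.409 g/cm³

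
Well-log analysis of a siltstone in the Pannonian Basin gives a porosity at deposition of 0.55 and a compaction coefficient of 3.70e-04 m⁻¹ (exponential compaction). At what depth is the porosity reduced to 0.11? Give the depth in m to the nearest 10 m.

4350 m

Working in km (1 km = 1000 m; c in km⁻¹ = c in m⁻¹ × 1000):
Invert Athy's law: d = ln(φ₀/φ) / c
d = ln(0.55/0.11) / 0.37 = ln(5) / 0.37 = 1.6094 / 0.37 = 4.350 km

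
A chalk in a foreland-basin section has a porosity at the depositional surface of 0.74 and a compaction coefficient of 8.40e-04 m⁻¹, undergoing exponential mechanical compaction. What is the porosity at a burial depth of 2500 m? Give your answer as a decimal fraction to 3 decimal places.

0.091

Working in km (1 km = 1000 m; k in km⁻¹ = k in m⁻¹ × 1000):
φ = φ₀·exp(−k·z) = 0.74 × exp(−0.84 × 2.5) = 0.74 × exp(−2.1)
  = 0.74 × 0.1225 = 0.0906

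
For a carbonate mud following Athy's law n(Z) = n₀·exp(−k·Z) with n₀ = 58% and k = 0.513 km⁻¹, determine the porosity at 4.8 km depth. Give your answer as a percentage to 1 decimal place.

n = n₀·exp(−k·Z) = 0.58 × exp(−0.513 × 4.8) = 0.58 × exp(−2.462)
  = 0.58 × 0.0852 = 0.0494

4.9%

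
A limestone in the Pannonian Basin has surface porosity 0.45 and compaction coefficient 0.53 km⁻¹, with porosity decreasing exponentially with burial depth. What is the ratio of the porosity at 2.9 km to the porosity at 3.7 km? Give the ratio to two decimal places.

1.53

n(d₁)/n(d₂) = e^(−c·d₁)/e^(−c·d₂) = e^{c(d₂−d₁)}
= exp(0.53 × 0.8) = exp(0.424) = 1.5281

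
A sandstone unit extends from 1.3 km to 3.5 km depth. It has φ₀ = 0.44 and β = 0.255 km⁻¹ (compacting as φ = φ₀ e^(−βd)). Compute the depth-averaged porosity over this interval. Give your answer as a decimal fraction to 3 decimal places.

⟨φ⟩ = (1/(d₂−d₁)) ∫ φ₀ e^(−βd) dd = φ₀·(e^(−β·d₁) − e^(−β·d₂)) / (β·(d₂−d₁))
e^(−0.255×1.3) = 0.7178; e^(−0.255×3.5) = 0.4096
⟨φ⟩ = 0.44 × (0.7178 − 0.4096) / (0.255 × 2.2) = 0.44 × 0.5494 = 0.2417

0.242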